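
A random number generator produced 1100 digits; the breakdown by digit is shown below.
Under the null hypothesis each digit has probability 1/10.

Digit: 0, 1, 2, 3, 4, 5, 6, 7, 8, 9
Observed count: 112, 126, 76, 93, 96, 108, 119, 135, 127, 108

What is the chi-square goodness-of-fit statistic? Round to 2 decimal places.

26.40

Under H₀ each category has probability 1/10, so each expected count is 1100/10 = 110.
0: (112 − 110)²/110 = 4/110 = 0.036
1: (126 − 110)²/110 = 256/110 = 2.327
2: (76 − 110)²/110 = 1156/110 = 10.509
3: (93 − 110)²/110 = 289/110 = 2.627
4: (96 − 110)²/110 = 196/110 = 1.782
5: (108 − 110)²/110 = 4/110 = 0.036
6: (119 − 110)²/110 = 81/110 = 0.736
7: (135 − 110)²/110 = 625/110 = 5.682
8: (127 − 110)²/110 = 289/110 = 2.627
9: (108 − 110)²/110 = 4/110 = 0.036
Sum = 26.40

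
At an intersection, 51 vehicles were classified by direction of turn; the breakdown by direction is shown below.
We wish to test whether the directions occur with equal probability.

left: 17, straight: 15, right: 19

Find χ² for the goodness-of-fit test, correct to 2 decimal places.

Expected count for each of the 3 categories: 51/3 = 17.
left: (17 − 17)²/17 = 0/17 = 0.000
straight: (15 − 17)²/17 = 4/17 = 0.235
right: (19 − 17)²/17 = 4/17 = 0.235
Sum = 0.47

0.47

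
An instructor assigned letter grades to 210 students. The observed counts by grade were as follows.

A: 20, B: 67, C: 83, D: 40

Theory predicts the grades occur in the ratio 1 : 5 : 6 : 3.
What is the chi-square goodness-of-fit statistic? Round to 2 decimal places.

Ratio total = 15. Expected counts: 210×1/15 = 14, 210×5/15 = 70, 210×6/15 = 84, 210×3/15 = 42.
χ² = (20−14)²/14 + (67−70)²/70 + (83−84)²/84 + (40−42)²/42
   = 2.571 + 0.129 + 0.012 + 0.095
Sum = 2.81

2.81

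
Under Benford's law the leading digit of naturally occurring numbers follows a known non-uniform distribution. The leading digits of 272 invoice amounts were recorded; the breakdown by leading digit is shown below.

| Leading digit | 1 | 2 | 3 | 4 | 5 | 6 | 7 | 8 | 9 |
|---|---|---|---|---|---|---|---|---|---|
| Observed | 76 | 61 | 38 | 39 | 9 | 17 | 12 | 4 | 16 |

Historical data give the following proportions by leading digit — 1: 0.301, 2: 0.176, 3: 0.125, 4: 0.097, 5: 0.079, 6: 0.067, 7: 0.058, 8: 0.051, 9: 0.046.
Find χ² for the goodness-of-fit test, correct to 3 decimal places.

26.766

Expected counts E_i = n·p_i: 272×0.301 = 81.872, 272×0.176 = 47.872, 272×0.125 = 34, 272×0.097 = 26.384, 272×0.079 = 21.488, 272×0.067 = 18.224, 272×0.058 = 15.776, 272×0.051 = 13.872, 272×0.046 = 12.512.
1: (76 − 81.872)²/81.872 = 34.480384/81.872 = 0.4211
2: (61 − 47.872)²/47.872 = 172.344384/47.872 = 3.6001
3: (38 − 34)²/34 = 16/34 = 0.4706
4: (39 − 26.384)²/26.384 = 159.163456/26.384 = 6.0326
5: (9 − 21.488)²/21.488 = 155.950144/21.488 = 7.2575
6: (17 − 18.224)²/18.224 = 1.498176/18.224 = 0.0822
7: (12 − 15.776)²/15.776 = 14.258176/15.776 = 0.9038
8: (4 − 13.872)²/13.872 = 97.456384/13.872 = 7.0254
9: (16 − 12.512)²/12.512 = 12.166144/12.512 = 0.9724
Sum = 26.766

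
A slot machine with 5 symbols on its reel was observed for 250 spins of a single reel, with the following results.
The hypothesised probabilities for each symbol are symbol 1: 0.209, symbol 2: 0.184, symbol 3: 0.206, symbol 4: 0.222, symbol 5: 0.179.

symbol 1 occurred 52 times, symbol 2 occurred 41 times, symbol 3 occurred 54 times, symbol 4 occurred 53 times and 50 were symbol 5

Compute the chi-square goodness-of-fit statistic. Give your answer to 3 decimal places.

Expected counts E_i = n·p_i: 250×0.209 = 52.25, 250×0.184 = 46, 250×0.206 = 51.5, 250×0.222 = 55.5, 250×0.179 = 44.75.
cat           O        E   (O−E)²/E
symbol 1     52    52.25     0.0012
symbol 2     41       46     0.5435
symbol 3     54     51.5     0.1214
symbol 4     53     55.5     0.1126
symbol 5     50    44.75     0.6159
Sum = 1.395

1.395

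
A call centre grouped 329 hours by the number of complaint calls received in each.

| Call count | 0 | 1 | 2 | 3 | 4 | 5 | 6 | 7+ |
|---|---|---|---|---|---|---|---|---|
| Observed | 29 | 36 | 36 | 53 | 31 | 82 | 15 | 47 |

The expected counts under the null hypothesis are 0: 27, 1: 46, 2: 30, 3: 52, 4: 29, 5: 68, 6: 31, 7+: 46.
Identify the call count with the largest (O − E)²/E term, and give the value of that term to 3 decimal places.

cat         O        E   (O−E)²/E
0          29       27     0.1481
1          36       46     2.1739
2          36       30     1.2000
3          53       52     0.0192
4          31       29     0.1379
5          82       68     2.8824
6          15       31     8.2581
7+         47       46     0.0217
The largest term is for 6: 8.258.

6, 8.258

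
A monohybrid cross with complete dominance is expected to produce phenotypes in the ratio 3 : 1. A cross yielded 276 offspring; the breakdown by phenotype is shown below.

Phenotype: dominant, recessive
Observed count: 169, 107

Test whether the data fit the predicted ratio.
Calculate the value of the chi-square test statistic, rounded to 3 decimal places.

Ratio total = 4. Expected counts: 276×3/4 = 207, 276×1/4 = 69.
χ² = (169−207)²/207 + (107−69)²/69
   = 6.9758 + 20.9275
Sum = 27.903

27.903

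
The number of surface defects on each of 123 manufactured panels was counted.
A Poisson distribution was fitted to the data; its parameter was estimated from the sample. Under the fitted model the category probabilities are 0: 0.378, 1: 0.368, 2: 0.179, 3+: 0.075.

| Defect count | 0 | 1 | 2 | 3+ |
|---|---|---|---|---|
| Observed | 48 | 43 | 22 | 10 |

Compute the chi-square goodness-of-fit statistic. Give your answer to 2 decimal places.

0.23

Expected counts E_i = n·p_i: 123×0.378 = 46.494, 123×0.368 = 45.264, 123×0.179 = 22.017, 123×0.075 = 9.225.
cat         O        E   (O−E)²/E
0          48   46.494      0.049
1          43   45.264      0.113
2          22   22.017      0.000
3+         10    9.225      0.065
Sum = 0.23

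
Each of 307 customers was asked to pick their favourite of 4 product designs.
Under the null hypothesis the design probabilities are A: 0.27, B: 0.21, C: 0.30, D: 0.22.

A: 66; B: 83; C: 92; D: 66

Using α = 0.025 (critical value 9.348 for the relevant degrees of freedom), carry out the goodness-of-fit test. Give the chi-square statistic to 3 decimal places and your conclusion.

8.803; do not reject

Expected counts E_i = n·p_i: 307×0.27 = 82.89, 307×0.21 = 64.47, 307×0.30 = 92.1, 307×0.22 = 67.54.
χ² = (66−82.89)²/82.89 + (83−64.47)²/64.47 + (92−92.1)²/92.1 + (66−67.54)²/67.54
   = 3.4416 + 5.3259 + 0.0001 + 0.0351
Sum = 8.803
df = 3. Since 8.803 < 9.348, we do not reject H₀.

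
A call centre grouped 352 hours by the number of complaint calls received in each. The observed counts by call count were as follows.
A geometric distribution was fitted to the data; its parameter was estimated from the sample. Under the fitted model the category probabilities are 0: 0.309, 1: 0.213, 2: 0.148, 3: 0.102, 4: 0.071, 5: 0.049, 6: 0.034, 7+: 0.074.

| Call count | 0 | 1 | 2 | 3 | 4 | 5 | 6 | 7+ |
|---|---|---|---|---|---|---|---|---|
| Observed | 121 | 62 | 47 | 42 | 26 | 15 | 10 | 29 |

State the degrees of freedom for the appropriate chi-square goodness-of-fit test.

6

There are k = 8 categories and 1 parameter estimated from the data, so df = 8 − 1 − 1 = 6.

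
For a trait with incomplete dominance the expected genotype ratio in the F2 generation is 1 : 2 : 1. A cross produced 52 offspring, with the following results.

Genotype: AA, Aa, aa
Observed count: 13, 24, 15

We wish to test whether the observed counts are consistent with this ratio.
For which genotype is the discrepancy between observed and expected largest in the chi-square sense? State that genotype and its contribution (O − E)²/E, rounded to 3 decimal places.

Ratio total = 4. Expected counts: 52×1/4 = 13, 52×2/4 = 26, 52×1/4 = 13.
cat         O        E   (O−E)²/E
AA         13       13     0.0000
Aa         24       26     0.1538
aa         15       13     0.3077
The largest term is for aa: 0.308.

aa, 0.308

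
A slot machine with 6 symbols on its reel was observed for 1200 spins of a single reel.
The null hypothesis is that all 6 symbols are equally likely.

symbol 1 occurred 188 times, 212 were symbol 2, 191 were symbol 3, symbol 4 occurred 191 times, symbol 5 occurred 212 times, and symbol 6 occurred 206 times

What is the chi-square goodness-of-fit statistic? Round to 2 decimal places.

Under H₀ each category has probability 1/6, so each expected count is 1200/6 = 200.
χ² = (188−200)²/200 + (212−200)²/200 + (191−200)²/200 + (191−200)²/200 + (212−200)²/200 + (206−200)²/200
   = 0.720 + 0.720 + 0.405 + 0.405 + 0.720 + 0.180
Sum = 3.15

3.15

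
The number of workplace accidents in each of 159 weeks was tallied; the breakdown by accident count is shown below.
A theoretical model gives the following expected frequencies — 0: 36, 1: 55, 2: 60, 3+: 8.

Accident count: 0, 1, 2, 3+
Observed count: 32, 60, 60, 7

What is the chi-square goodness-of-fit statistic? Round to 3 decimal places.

1.024

cat         O        E   (O−E)²/E
0          32       36     0.4444
1          60       55     0.4545
2          60       60     0.0000
3+          7        8     0.1250
Sum = 1.024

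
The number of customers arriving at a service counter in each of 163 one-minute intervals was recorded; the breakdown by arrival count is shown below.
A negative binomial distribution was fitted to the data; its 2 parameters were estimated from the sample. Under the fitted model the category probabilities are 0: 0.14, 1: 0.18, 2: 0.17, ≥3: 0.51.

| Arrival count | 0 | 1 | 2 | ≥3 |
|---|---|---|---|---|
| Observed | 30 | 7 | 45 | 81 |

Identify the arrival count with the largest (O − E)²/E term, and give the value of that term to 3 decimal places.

1, 17.010

Expected counts E_i = n·p_i: 163×0.14 = 22.82, 163×0.18 = 29.34, 163×0.17 = 27.71, 163×0.51 = 83.13.
cat         O        E   (O−E)²/E
0          30    22.82     2.2591
1           7    29.34    17.0101
2          45    27.71    10.7883
≥3         81    83.13     0.0546
The largest term is for 1: 17.010.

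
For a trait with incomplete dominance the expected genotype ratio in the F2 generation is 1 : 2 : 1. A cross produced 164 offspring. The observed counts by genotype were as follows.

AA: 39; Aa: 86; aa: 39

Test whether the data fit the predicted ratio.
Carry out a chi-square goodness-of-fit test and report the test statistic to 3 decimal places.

Ratio total = 4. Expected counts: 164×1/4 = 41, 164×2/4 = 82, 164×1/4 = 41.
AA: (39 − 41)²/41 = 4/41 = 0.0976
Aa: (86 − 82)²/82 = 16/82 = 0.1951
aa: (39 − 41)²/41 = 4/41 = 0.0976
Sum = 0.390

0.390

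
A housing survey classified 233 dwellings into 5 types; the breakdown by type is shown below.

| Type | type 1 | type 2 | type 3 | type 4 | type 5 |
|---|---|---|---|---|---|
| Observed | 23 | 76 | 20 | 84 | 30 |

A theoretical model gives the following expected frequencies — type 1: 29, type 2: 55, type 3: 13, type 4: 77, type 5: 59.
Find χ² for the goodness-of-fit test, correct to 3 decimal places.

27.919

cat         O        E   (O−E)²/E
type 1     23       29     1.2414
type 2     76       55     8.0182
type 3     20       13     3.7692
type 4     84       77     0.6364
type 5     30       59    14.2542
Sum = 27.919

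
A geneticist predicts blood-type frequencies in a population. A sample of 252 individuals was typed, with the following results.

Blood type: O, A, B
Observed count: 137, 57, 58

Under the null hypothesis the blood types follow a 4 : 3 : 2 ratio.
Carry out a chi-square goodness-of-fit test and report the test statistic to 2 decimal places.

Ratio total = 9. Expected counts: 252×4/9 = 112, 252×3/9 = 84, 252×2/9 = 56.
χ² = (137−112)²/112 + (57−84)²/84 + (58−56)²/56
   = 5.580 + 8.679 + 0.071
Sum = 14.33

14.33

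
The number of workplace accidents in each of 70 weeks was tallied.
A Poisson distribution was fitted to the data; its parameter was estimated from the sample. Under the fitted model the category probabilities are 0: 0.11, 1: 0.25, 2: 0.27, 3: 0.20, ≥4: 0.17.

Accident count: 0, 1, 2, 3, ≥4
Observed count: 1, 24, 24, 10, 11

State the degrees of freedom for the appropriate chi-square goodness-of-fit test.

There are k = 5 categories and 1 parameter estimated from the data, so df = 5 − 1 − 1 = 3.

3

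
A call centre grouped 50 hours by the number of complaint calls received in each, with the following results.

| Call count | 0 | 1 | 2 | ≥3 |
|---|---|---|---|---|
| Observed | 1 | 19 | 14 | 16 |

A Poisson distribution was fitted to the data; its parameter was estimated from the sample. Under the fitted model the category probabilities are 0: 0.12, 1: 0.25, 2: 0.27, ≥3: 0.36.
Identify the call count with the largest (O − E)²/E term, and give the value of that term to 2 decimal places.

Expected counts E_i = n·p_i: 50×0.12 = 6, 50×0.25 = 12.5, 50×0.27 = 13.5, 50×0.36 = 18.
χ² = (1−6)²/6 + (19−12.5)²/12.5 + (14−13.5)²/13.5 + (16−18)²/18
   = 4.167 + 3.380 + 0.019 + 0.222
The largest term is for 0: 4.17.

0, 4.17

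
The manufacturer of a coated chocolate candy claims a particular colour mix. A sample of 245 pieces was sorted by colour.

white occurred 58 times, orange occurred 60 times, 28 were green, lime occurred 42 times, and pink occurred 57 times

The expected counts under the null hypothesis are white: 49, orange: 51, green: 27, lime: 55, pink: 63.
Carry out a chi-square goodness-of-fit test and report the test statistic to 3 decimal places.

6.922

white: (58 − 49)²/49 = 81/49 = 1.6531
orange: (60 − 51)²/51 = 81/51 = 1.5882
green: (28 − 27)²/27 = 1/27 = 0.0370
lime: (42 − 55)²/55 = 169/55 = 3.0727
pink: (57 − 63)²/63 = 36/63 = 0.5714
Sum = 6.922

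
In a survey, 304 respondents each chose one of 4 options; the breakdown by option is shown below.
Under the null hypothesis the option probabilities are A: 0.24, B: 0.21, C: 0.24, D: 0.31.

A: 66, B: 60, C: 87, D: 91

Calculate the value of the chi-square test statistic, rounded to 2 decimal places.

3.71

Expected counts E_i = n·p_i: 304×0.24 = 72.96, 304×0.21 = 63.84, 304×0.24 = 72.96, 304×0.31 = 94.24.
χ² = (66−72.96)²/72.96 + (60−63.84)²/63.84 + (87−72.96)²/72.96 + (91−94.24)²/94.24
   = 0.664 + 0.231 + 2.702 + 0.111
Sum = 3.71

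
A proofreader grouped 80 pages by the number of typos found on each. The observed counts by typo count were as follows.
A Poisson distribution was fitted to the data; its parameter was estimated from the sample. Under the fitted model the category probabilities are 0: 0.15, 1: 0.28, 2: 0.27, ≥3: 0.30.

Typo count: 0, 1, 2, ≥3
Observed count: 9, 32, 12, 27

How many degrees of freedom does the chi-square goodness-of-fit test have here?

There are k = 4 categories and 1 parameter estimated from the data, so df = 4 − 1 − 1 = 2.

2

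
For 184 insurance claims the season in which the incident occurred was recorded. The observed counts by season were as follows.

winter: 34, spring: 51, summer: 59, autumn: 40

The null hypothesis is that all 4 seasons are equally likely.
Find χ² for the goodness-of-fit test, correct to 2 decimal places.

Under H₀ each category has probability 1/4, so each expected count is 184/4 = 46.
cat         O        E   (O−E)²/E
winter     34       46      3.130
spring     51       46      0.543
summer     59       46      3.674
autumn     40       46      0.783
Sum = 8.13

8.13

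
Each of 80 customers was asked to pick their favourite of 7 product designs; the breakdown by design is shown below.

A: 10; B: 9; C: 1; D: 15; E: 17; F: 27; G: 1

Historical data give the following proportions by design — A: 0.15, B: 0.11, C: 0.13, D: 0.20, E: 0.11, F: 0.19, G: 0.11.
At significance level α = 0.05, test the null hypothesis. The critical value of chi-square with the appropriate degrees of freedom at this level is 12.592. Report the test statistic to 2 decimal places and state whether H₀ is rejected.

Expected counts E_i = n·p_i: 80×0.15 = 12, 80×0.11 = 8.8, 80×0.13 = 10.4, 80×0.20 = 16, 80×0.11 = 8.8, 80×0.19 = 15.2, 80×0.11 = 8.8.
χ² = (10−12)²/12 + (9−8.8)²/8.8 + (1−10.4)²/10.4 + (15−16)²/16 + (17−8.8)²/8.8 + (27−15.2)²/15.2 + (1−8.8)²/8.8
   = 0.333 + 0.005 + 8.496 + 0.063 + 7.641 + 9.161 + 6.914
Sum = 32.61
df = 6. Since 32.61 > 12.592, we reject H₀.

32.61; reject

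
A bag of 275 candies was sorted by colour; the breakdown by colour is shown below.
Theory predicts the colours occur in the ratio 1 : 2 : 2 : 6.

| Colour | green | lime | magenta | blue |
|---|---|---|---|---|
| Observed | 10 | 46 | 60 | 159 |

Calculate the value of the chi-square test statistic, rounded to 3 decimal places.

Ratio total = 11. Expected counts: 275×1/11 = 25, 275×2/11 = 50, 275×2/11 = 50, 275×6/11 = 150.
χ² = (10−25)²/25 + (46−50)²/50 + (60−50)²/50 + (159−150)²/150
   = 9.0000 + 0.3200 + 2.0000 + 0.5400
Sum = 11.860

11.860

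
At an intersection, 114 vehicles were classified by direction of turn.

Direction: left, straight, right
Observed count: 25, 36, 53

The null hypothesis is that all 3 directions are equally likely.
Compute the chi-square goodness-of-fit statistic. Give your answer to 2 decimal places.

10.47

Under H₀ each category has probability 1/3, so each expected count is 114/3 = 38.
cat           O        E   (O−E)²/E
left         25       38      4.447
straight     36       38      0.105
right        53       38      5.921
Sum = 10.47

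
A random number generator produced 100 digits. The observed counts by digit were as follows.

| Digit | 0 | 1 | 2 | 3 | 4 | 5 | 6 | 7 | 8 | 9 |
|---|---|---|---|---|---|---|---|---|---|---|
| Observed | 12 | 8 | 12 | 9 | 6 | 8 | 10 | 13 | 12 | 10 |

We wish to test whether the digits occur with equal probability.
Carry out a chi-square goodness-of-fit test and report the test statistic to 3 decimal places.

4.600

Under H₀ each category has probability 1/10, so each expected count is 100/10 = 10.
0: (12 − 10)²/10 = 4/10 = 0.4000
1: (8 − 10)²/10 = 4/10 = 0.4000
2: (12 − 10)²/10 = 4/10 = 0.4000
3: (9 − 10)²/10 = 1/10 = 0.1000
4: (6 − 10)²/10 = 16/10 = 1.6000
5: (8 − 10)²/10 = 4/10 = 0.4000
6: (10 − 10)²/10 = 0/10 = 0.0000
7: (13 − 10)²/10 = 9/10 = 0.9000
8: (12 − 10)²/10 = 4/10 = 0.4000
9: (10 − 10)²/10 = 0/10 = 0.0000
Sum = 4.600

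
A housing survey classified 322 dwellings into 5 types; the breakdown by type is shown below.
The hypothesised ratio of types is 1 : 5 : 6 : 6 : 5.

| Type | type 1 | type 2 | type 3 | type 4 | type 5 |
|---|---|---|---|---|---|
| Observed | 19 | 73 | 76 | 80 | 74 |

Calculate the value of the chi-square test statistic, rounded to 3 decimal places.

Ratio total = 23. Expected counts: 322×1/23 = 14, 322×5/23 = 70, 322×6/23 = 84, 322×6/23 = 84, 322×5/23 = 70.
χ² = (19−14)²/14 + (73−70)²/70 + (76−84)²/84 + (80−84)²/84 + (74−70)²/70
   = 1.7857 + 0.1286 + 0.7619 + 0.1905 + 0.2286
Sum = 3.095

3.095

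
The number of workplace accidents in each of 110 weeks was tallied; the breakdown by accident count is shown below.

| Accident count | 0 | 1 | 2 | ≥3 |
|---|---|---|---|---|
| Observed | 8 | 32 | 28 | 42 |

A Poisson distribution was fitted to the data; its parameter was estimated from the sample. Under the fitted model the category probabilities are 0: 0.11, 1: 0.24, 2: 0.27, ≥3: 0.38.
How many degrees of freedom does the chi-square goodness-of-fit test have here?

There are k = 4 categories and 1 parameter estimated from the data, so df = 4 − 1 − 1 = 2.

2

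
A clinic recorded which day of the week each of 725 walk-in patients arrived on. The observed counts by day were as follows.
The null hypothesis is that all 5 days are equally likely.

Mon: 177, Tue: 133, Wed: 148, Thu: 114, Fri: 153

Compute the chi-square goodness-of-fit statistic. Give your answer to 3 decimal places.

Expected count for each of the 5 categories: 725/5 = 145.
Mon: (177 − 145)²/145 = 1024/145 = 7.0621
Tue: (133 − 145)²/145 = 144/145 = 0.9931
Wed: (148 − 145)²/145 = 9/145 = 0.0621
Thu: (114 − 145)²/145 = 961/145 = 6.6276
Fri: (153 − 145)²/145 = 64/145 = 0.4414
Sum = 15.186

15.186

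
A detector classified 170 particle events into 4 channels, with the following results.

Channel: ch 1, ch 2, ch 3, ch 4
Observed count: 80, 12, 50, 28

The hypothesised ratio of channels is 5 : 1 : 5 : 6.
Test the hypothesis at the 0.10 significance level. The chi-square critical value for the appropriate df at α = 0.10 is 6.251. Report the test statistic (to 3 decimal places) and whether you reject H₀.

35.467; reject

Ratio total = 17. Expected counts: 170×5/17 = 50, 170×1/17 = 10, 170×5/17 = 50, 170×6/17 = 60.
χ² = (80−50)²/50 + (12−10)²/10 + (50−50)²/50 + (28−60)²/60
   = 18.0000 + 0.4000 + 0.0000 + 17.0667
Sum = 35.467
df = 3. Since 35.467 > 6.251, we reject H₀.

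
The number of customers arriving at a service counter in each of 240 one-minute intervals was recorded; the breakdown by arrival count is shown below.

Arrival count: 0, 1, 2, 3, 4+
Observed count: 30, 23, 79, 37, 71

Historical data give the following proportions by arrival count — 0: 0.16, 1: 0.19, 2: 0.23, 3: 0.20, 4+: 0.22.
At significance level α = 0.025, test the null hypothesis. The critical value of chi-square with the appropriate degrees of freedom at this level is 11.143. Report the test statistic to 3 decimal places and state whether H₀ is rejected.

32.094; reject

Expected counts E_i = n·p_i: 240×0.16 = 38.4, 240×0.19 = 45.6, 240×0.23 = 55.2, 240×0.20 = 48, 240×0.22 = 52.8.
χ² = (30−38.4)²/38.4 + (23−45.6)²/45.6 + (79−55.2)²/55.2 + (37−48)²/48 + (71−52.8)²/52.8
   = 1.8375 + 11.2009 + 10.2616 + 2.5208 + 6.2735
Sum = 32.094
df = 4. Since 32.094 > 11.143, we reject H₀.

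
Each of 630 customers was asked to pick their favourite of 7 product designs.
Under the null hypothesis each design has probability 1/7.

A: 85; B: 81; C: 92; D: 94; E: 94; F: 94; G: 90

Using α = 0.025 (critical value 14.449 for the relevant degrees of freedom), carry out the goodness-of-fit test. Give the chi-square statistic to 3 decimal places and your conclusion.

Expected count for each of the 7 categories: 630/7 = 90.
A: (85 − 90)²/90 = 25/90 = 0.2778
B: (81 − 90)²/90 = 81/90 = 0.9000
C: (92 − 90)²/90 = 4/90 = 0.0444
D: (94 − 90)²/90 = 16/90 = 0.1778
E: (94 − 90)²/90 = 16/90 = 0.1778
F: (94 − 90)²/90 = 16/90 = 0.1778
G: (90 − 90)²/90 = 0/90 = 0.0000
Sum = 1.756
df = 6. Since 1.756 < 14.449, we do not reject H₀.

1.756; do not reject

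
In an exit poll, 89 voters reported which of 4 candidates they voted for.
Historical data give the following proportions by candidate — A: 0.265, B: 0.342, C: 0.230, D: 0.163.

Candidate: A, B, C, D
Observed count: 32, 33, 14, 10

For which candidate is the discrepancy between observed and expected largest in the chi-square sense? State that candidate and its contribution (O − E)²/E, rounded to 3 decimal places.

Expected counts E_i = n·p_i: 89×0.265 = 23.585, 89×0.342 = 30.438, 89×0.230 = 20.47, 89×0.163 = 14.507.
cat         O        E   (O−E)²/E
A          32   23.585     3.0024
B          33   30.438     0.2156
C          14    20.47     2.0450
D          10   14.507     1.4002
The largest term is for A: 3.002.

A, 3.002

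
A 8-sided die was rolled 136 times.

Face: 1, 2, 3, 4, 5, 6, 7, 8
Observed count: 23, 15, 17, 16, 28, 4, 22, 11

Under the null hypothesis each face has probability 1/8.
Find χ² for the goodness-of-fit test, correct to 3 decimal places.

23.059

Expected count for each of the 8 categories: 136/8 = 17.
1: (23 − 17)²/17 = 36/17 = 2.1176
2: (15 − 17)²/17 = 4/17 = 0.2353
3: (17 − 17)²/17 = 0/17 = 0.0000
4: (16 − 17)²/17 = 1/17 = 0.0588
5: (28 − 17)²/17 = 121/17 = 7.1176
6: (4 − 17)²/17 = 169/17 = 9.9412
7: (22 − 17)²/17 = 25/17 = 1.4706
8: (11 − 17)²/17 = 36/17 = 2.1176
Sum = 23.059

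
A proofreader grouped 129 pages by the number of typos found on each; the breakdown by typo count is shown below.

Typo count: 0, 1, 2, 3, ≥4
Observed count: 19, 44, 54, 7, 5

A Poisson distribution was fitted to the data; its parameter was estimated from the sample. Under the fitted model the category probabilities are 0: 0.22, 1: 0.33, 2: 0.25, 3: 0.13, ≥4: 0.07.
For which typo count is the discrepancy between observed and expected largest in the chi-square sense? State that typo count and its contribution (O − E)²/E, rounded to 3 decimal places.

Expected counts E_i = n·p_i: 129×0.22 = 28.38, 129×0.33 = 42.57, 129×0.25 = 32.25, 129×0.13 = 16.77, 129×0.07 = 9.03.
cat         O        E   (O−E)²/E
0          19    28.38     3.1002
1          44    42.57     0.0480
2          54    32.25    14.6686
3           7    16.77     5.6919
≥4          5     9.03     1.7985
The largest term is for 2: 14.669.

2, 14.669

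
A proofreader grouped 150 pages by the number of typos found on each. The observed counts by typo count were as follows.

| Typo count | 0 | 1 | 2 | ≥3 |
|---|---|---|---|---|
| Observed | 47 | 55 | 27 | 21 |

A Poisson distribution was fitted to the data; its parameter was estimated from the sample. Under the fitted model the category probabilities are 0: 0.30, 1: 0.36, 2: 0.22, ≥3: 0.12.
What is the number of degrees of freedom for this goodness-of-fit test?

2

There are k = 4 categories and 1 parameter estimated from the data, so df = 4 − 1 − 1 = 2.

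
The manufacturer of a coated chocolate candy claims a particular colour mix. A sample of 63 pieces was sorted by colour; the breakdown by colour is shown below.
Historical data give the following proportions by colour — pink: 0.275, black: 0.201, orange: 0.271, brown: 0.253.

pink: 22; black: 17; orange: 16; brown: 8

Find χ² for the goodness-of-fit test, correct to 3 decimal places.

6.769

Expected counts E_i = n·p_i: 63×0.275 = 17.325, 63×0.201 = 12.663, 63×0.271 = 17.073, 63×0.253 = 15.939.
χ² = (22−17.325)²/17.325 + (17−12.663)²/12.663 + (16−17.073)²/17.073 + (8−15.939)²/15.939
   = 1.2615 + 1.4854 + 0.0674 + 3.9543
Sum = 6.769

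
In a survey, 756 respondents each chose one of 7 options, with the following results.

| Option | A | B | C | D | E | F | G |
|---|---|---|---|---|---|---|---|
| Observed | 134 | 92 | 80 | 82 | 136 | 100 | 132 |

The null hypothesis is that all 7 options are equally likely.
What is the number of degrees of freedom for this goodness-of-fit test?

6

There are k = 7 categories and no parameters were estimated from the data, so df = 7 − 1 = 6.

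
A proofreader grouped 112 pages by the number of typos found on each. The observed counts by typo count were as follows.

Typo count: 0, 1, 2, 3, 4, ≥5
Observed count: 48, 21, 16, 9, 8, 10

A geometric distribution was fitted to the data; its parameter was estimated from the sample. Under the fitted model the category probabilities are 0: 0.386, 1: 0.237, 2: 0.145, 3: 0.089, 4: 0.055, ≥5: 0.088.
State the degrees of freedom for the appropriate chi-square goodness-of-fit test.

There are k = 6 categories and 1 parameter estimated from the data, so df = 6 − 1 − 1 = 4.

4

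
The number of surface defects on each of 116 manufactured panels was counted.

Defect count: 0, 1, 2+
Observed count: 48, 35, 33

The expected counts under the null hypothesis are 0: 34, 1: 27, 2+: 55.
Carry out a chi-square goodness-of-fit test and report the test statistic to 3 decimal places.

16.935

0: (48 − 34)²/34 = 196/34 = 5.7647
1: (35 − 27)²/27 = 64/27 = 2.3704
2+: (33 − 55)²/55 = 484/55 = 8.8000
Sum = 16.935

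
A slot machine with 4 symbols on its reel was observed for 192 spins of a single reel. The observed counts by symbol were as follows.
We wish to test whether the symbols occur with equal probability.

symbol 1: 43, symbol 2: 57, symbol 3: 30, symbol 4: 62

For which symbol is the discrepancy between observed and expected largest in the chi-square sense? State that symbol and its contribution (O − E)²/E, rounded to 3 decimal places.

symbol 3, 6.750

Under H₀ each category has probability 1/4, so each expected count is 192/4 = 48.
χ² = (43−48)²/48 + (57−48)²/48 + (30−48)²/48 + (62−48)²/48
   = 0.5208 + 1.6875 + 6.7500 + 4.0833
The largest term is for symbol 3: 6.750.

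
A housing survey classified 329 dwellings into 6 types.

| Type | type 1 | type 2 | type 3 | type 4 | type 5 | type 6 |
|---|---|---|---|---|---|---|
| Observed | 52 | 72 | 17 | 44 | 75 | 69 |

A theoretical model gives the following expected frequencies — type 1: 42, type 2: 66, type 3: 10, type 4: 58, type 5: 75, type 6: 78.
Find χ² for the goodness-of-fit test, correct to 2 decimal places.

12.24

cat         O        E   (O−E)²/E
type 1     52       42      2.381
type 2     72       66      0.545
type 3     17       10      4.900
type 4     44       58      3.379
type 5     75       75      0.000
type 6     69       78      1.038
Sum = 12.24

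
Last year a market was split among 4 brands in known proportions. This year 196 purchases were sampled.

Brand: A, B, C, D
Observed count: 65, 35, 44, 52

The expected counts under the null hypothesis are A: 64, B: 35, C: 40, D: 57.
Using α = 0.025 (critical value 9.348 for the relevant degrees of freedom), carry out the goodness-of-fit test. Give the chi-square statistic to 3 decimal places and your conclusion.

A: (65 − 64)²/64 = 1/64 = 0.0156
B: (35 − 35)²/35 = 0/35 = 0.0000
C: (44 − 40)²/40 = 16/40 = 0.4000
D: (52 − 57)²/57 = 25/57 = 0.4386
Sum = 0.854
df = 3. Since 0.854 < 9.348, we do not reject H₀.

0.854; do not reject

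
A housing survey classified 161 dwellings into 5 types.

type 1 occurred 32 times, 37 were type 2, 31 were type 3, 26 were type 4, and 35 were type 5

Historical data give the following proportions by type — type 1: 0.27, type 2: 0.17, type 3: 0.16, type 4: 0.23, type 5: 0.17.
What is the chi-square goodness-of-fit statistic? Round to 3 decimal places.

12.893

Expected counts E_i = n·p_i: 161×0.27 = 43.47, 161×0.17 = 27.37, 161×0.16 = 25.76, 161×0.23 = 37.03, 161×0.17 = 27.37.
χ² = (32−43.47)²/43.47 + (37−27.37)²/27.37 + (31−25.76)²/25.76 + (26−37.03)²/37.03 + (35−27.37)²/27.37
   = 3.0265 + 3.3883 + 1.0659 + 3.2855 + 2.1270
Sum = 12.893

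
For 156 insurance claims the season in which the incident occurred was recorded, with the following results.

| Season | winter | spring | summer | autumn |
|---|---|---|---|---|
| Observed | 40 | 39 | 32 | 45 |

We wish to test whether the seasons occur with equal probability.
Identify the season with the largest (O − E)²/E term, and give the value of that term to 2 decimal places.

summer, 1.26

Expected count for each of the 4 categories: 156/4 = 39.
cat         O        E   (O−E)²/E
winter     40       39      0.026
spring     39       39      0.000
summer     32       39      1.256
autumn     45       39      0.923
The largest term is for summer: 1.26.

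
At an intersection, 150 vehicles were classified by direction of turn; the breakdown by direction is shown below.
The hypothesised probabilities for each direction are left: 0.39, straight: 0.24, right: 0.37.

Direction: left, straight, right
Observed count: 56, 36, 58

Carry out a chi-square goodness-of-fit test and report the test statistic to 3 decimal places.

0.219

Expected counts E_i = n·p_i: 150×0.39 = 58.5, 150×0.24 = 36, 150×0.37 = 55.5.
cat           O        E   (O−E)²/E
left         56     58.5     0.1068
straight     36       36     0.0000
right        58     55.5     0.1126
Sum = 0.219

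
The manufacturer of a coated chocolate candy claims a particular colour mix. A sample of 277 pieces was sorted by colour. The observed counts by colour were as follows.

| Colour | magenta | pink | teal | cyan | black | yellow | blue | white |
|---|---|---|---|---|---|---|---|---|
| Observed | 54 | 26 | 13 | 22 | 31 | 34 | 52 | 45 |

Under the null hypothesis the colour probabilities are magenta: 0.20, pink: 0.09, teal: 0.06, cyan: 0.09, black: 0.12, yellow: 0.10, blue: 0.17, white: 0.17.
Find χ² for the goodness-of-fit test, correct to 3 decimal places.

3.403

Expected counts E_i = n·p_i: 277×0.20 = 55.4, 277×0.09 = 24.93, 277×0.06 = 16.62, 277×0.09 = 24.93, 277×0.12 = 33.24, 277×0.10 = 27.7, 277×0.17 = 47.09, 277×0.17 = 47.09.
magenta: (54 − 55.4)²/55.4 = 1.96/55.4 = 0.0354
pink: (26 − 24.93)²/24.93 = 1.1449/24.93 = 0.0459
teal: (13 − 16.62)²/16.62 = 13.1044/16.62 = 0.7885
cyan: (22 − 24.93)²/24.93 = 8.5849/24.93 = 0.3444
black: (31 − 33.24)²/33.24 = 5.0176/33.24 = 0.1510
yellow: (34 − 27.7)²/27.7 = 39.69/27.7 = 1.4329
blue: (52 − 47.09)²/47.09 = 24.1081/47.09 = 0.5120
white: (45 − 47.09)²/47.09 = 4.3681/47.09 = 0.0928
Sum = 3.403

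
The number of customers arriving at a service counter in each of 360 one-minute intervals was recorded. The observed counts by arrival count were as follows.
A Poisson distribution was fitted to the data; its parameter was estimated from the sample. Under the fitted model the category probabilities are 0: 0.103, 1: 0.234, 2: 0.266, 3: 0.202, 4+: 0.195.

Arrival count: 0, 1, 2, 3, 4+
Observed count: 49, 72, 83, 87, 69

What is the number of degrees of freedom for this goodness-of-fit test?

There are k = 5 categories and 1 parameter estimated from the data, so df = 5 − 1 − 1 = 3.

3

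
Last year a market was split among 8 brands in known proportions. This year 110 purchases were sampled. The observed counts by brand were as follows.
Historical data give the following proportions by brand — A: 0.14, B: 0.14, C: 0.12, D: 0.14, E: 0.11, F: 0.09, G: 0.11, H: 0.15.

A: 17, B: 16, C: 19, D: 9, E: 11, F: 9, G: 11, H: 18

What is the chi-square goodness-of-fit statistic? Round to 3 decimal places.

Expected counts E_i = n·p_i: 110×0.14 = 15.4, 110×0.14 = 15.4, 110×0.12 = 13.2, 110×0.14 = 15.4, 110×0.11 = 12.1, 110×0.09 = 9.9, 110×0.11 = 12.1, 110×0.15 = 16.5.
cat         O        E   (O−E)²/E
A          17     15.4     0.1662
B          16     15.4     0.0234
C          19     13.2     2.5485
D           9     15.4     2.6597
E          11     12.1     0.1000
F           9      9.9     0.0818
G          11     12.1     0.1000
H          18     16.5     0.1364
Sum = 5.816

5.816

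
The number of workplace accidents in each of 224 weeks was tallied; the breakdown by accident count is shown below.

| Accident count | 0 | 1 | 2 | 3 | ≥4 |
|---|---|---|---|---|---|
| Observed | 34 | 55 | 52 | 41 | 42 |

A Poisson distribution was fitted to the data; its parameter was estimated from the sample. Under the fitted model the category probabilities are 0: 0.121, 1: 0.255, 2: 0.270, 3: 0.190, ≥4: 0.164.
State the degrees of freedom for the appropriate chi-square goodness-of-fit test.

3

There are k = 5 categories and 1 parameter estimated from the data, so df = 5 − 1 − 1 = 3.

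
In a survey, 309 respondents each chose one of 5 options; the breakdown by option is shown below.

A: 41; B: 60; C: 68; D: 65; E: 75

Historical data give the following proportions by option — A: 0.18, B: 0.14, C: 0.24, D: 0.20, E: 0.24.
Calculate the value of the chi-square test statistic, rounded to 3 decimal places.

Expected counts E_i = n·p_i: 309×0.18 = 55.62, 309×0.14 = 43.26, 309×0.24 = 74.16, 309×0.20 = 61.8, 309×0.24 = 74.16.
A: (41 − 55.62)²/55.62 = 213.7444/55.62 = 3.8429
B: (60 − 43.26)²/43.26 = 280.2276/43.26 = 6.4778
C: (68 − 74.16)²/74.16 = 37.9456/74.16 = 0.5117
D: (65 − 61.8)²/61.8 = 10.24/61.8 = 0.1657
E: (75 − 74.16)²/74.16 = 0.7056/74.16 = 0.0095
Sum = 11.008

11.008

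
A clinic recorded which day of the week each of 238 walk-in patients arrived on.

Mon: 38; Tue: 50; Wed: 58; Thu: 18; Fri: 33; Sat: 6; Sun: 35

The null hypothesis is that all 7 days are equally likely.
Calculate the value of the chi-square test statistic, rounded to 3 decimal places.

55.588

Under H₀ each category has probability 1/7, so each expected count is 238/7 = 34.
Mon: (38 − 34)²/34 = 16/34 = 0.4706
Tue: (50 − 34)²/34 = 256/34 = 7.5294
Wed: (58 − 34)²/34 = 576/34 = 16.9412
Thu: (18 − 34)²/34 = 256/34 = 7.5294
Fri: (33 − 34)²/34 = 1/34 = 0.0294
Sat: (6 − 34)²/34 = 784/34 = 23.0588
Sun: (35 − 34)²/34 = 1/34 = 0.0294
Sum = 55.588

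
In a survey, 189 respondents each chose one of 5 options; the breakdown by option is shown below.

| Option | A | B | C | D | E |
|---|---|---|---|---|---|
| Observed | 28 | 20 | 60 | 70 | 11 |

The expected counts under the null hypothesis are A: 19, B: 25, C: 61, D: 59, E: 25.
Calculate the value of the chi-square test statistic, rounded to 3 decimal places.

χ² = (28−19)²/19 + (20−25)²/25 + (60−61)²/61 + (70−59)²/59 + (11−25)²/25
   = 4.2632 + 1.0000 + 0.0164 + 2.0508 + 7.8400
Sum = 15.170

15.170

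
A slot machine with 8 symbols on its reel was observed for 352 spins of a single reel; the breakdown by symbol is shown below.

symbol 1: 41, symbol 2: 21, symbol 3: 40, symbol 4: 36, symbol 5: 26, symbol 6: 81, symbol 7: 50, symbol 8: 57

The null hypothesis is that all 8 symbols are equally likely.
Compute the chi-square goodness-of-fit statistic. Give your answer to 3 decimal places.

57.182

Expected count for each of the 8 categories: 352/8 = 44.
symbol 1: (41 − 44)²/44 = 9/44 = 0.2045
symbol 2: (21 − 44)²/44 = 529/44 = 12.0227
symbol 3: (40 − 44)²/44 = 16/44 = 0.3636
symbol 4: (36 − 44)²/44 = 64/44 = 1.4545
symbol 5: (26 − 44)²/44 = 324/44 = 7.3636
symbol 6: (81 − 44)²/44 = 1369/44 = 31.1136
symbol 7: (50 − 44)²/44 = 36/44 = 0.8182
symbol 8: (57 − 44)²/44 = 169/44 = 3.8409
Sum = 57.182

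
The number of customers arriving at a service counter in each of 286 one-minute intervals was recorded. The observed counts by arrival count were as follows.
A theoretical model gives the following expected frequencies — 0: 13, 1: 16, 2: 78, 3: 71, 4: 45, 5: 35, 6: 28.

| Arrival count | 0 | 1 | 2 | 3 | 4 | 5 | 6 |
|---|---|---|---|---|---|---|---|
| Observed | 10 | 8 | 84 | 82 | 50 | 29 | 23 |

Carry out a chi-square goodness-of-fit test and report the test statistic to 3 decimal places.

9.335

χ² = (10−13)²/13 + (8−16)²/16 + (84−78)²/78 + (82−71)²/71 + (50−45)²/45 + (29−35)²/35 + (23−28)²/28
   = 0.6923 + 4.0000 + 0.4615 + 1.7042 + 0.5556 + 1.0286 + 0.8929
Sum = 9.335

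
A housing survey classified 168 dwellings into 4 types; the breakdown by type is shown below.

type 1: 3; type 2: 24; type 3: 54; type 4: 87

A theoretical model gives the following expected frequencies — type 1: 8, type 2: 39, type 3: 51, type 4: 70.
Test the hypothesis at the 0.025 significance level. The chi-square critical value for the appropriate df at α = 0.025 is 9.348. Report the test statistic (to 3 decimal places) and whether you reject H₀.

13.199; reject

χ² = (3−8)²/8 + (24−39)²/39 + (54−51)²/51 + (87−70)²/70
   = 3.1250 + 5.7692 + 0.1765 + 4.1286
Sum = 13.199
df = 3. Since 13.199 > 9.348, we reject H₀.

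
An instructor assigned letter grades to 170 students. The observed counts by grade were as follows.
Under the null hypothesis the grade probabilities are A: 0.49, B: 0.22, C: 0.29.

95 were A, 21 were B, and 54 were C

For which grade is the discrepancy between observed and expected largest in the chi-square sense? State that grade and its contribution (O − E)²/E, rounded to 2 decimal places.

B, 7.19

Expected counts E_i = n·p_i: 170×0.49 = 83.3, 170×0.22 = 37.4, 170×0.29 = 49.3.
A: (95 − 83.3)²/83.3 = 136.89/83.3 = 1.643
B: (21 − 37.4)²/37.4 = 268.96/37.4 = 7.191
C: (54 − 49.3)²/49.3 = 22.09/49.3 = 0.448
The largest term is for B: 7.19.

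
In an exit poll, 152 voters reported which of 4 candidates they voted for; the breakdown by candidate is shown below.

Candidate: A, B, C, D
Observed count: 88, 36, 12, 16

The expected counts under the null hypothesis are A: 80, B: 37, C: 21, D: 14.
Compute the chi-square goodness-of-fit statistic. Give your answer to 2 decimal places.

cat         O        E   (O−E)²/E
A          88       80      0.800
B          36       37      0.027
C          12       21      3.857
D          16       14      0.286
Sum = 4.97

4.97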